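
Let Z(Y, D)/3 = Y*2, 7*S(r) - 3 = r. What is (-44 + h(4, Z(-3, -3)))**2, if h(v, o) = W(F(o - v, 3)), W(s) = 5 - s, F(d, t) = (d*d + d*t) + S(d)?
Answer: 10112400/49 ≈ 2.0638e+5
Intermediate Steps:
S(r) = 3/7 + r/7
Z(Y, D) = 6*Y (Z(Y, D) = 3*(Y*2) = 3*(2*Y) = 6*Y)
F(d, t) = 3/7 + d**2 + d/7 + d*t (F(d, t) = (d*d + d*t) + (3/7 + d/7) = (d**2 + d*t) + (3/7 + d/7) = 3/7 + d**2 + d/7 + d*t)
h(v, o) = 32/7 - (o - v)**2 - 22*o/7 + 22*v/7 (h(v, o) = 5 - (3/7 + (o - v)**2 + (o - v)/7 + (o - v)*3) = 5 - (3/7 + (o - v)**2 + (-v/7 + o/7) + (-3*v + 3*o)) = 5 - (3/7 + (o - v)**2 - 22*v/7 + 22*o/7) = 5 + (-3/7 - (o - v)**2 - 22*o/7 + 22*v/7) = 32/7 - (o - v)**2 - 22*o/7 + 22*v/7)
(-44 + h(4, Z(-3, -3)))**2 = (-44 + (32/7 - (6*(-3) - 1*4)**2 - 132*(-3)/7 + (22/7)*4))**2 = (-44 + (32/7 - (-18 - 4)**2 - 22/7*(-18) + 88/7))**2 = (-44 + (32/7 - 1*(-22)**2 + 396/7 + 88/7))**2 = (-44 + (32/7 - 1*484 + 396/7 + 88/7))**2 = (-44 + (32/7 - 484 + 396/7 + 88/7))**2 = (-44 - 2872/7)**2 = (-3180/7)**2 = 10112400/49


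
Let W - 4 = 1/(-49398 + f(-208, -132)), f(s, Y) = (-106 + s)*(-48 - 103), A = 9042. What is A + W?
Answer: 17947263/1984 ≈ 9046.0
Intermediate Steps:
f(s, Y) = 16006 - 151*s (f(s, Y) = (-106 + s)*(-151) = 16006 - 151*s)
W = 7935/1984 (W = 4 + 1/(-49398 + (16006 - 151*(-208))) = 4 + 1/(-49398 + (16006 + 31408)) = 4 + 1/(-49398 + 47414) = 4 + 1/(-1984) = 4 - 1/1984 = 7935/1984 ≈ 3.9995)
A + W = 9042 + 7935/1984 = 17947263/1984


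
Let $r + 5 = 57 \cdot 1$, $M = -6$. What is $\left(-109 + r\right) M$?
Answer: $342$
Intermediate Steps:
$r = 52$ ($r = -5 + 57 \cdot 1 = -5 + 57 = 52$)
$\left(-109 + r\right) M = \left(-109 + 52\right) \left(-6\right) = \left(-57\right) \left(-6\right) = 342$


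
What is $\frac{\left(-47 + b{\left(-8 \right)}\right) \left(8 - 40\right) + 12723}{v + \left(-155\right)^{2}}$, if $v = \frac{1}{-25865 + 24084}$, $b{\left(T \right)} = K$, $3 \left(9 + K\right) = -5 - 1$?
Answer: $\frac{25965199}{42788524} \approx 0.60683$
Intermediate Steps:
$K = -11$ ($K = -9 + \frac{-5 - 1}{3} = -9 + \frac{1}{3} \left(-6\right) = -9 - 2 = -11$)
$b{\left(T \right)} = -11$
$v = - \frac{1}{1781}$ ($v = \frac{1}{-1781} = - \frac{1}{1781} \approx -0.00056148$)
$\frac{\left(-47 + b{\left(-8 \right)}\right) \left(8 - 40\right) + 12723}{v + \left(-155\right)^{2}} = \frac{\left(-47 - 11\right) \left(8 - 40\right) + 12723}{- \frac{1}{1781} + \left(-155\right)^{2}} = \frac{- 58 \left(8 - 40\right) + 12723}{- \frac{1}{1781} + 24025} = \frac{\left(-58\right) \left(-32\right) + 12723}{\frac{42788524}{1781}} = \left(1856 + 12723\right) \frac{1781}{42788524} = 14579 \cdot \frac{1781}{42788524} = \frac{25965199}{42788524}$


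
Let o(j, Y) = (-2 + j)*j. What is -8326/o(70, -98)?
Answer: -4163/2380 ≈ -1.7492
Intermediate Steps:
o(j, Y) = j*(-2 + j)
-8326/o(70, -98) = -8326*1/(70*(-2 + 70)) = -8326/(70*68) = -8326/4760 = -8326*1/4760 = -4163/2380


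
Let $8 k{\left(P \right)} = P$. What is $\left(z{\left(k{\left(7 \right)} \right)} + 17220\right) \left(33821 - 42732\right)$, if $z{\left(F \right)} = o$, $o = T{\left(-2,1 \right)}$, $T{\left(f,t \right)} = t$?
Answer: $-153456331$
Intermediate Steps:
$k{\left(P \right)} = \frac{P}{8}$
$o = 1$
$z{\left(F \right)} = 1$
$\left(z{\left(k{\left(7 \right)} \right)} + 17220\right) \left(33821 - 42732\right) = \left(1 + 17220\right) \left(33821 - 42732\right) = 17221 \left(-8911\right) = -153456331$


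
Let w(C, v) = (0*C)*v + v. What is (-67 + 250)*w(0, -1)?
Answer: -183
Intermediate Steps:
w(C, v) = v (w(C, v) = 0*v + v = 0 + v = v)
(-67 + 250)*w(0, -1) = (-67 + 250)*(-1) = 183*(-1) = -183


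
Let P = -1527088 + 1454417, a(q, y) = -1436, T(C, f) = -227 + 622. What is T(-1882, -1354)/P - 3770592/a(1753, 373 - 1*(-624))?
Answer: 68503031003/26088889 ≈ 2625.8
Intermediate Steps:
T(C, f) = 395
P = -72671
T(-1882, -1354)/P - 3770592/a(1753, 373 - 1*(-624)) = 395/(-72671) - 3770592/(-1436) = 395*(-1/72671) - 3770592*(-1/1436) = -395/72671 + 942648/359 = 68503031003/26088889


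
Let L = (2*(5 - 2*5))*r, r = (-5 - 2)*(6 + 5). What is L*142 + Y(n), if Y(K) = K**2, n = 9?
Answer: 109421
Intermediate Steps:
r = -77 (r = -7*11 = -77)
L = 770 (L = (2*(5 - 2*5))*(-77) = (2*(5 - 10))*(-77) = (2*(-5))*(-77) = -10*(-77) = 770)
L*142 + Y(n) = 770*142 + 9**2 = 109340 + 81 = 109421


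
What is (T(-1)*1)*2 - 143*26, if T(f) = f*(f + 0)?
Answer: -3716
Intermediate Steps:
T(f) = f² (T(f) = f*f = f²)
(T(-1)*1)*2 - 143*26 = ((-1)²*1)*2 - 143*26 = (1*1)*2 - 3718 = 1*2 - 3718 = 2 - 3718 = -3716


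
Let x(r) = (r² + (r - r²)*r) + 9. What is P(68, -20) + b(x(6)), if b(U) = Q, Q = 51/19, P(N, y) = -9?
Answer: -120/19 ≈ -6.3158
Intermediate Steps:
x(r) = 9 + r² + r*(r - r²) (x(r) = (r² + r*(r - r²)) + 9 = 9 + r² + r*(r - r²))
Q = 51/19 (Q = 51*(1/19) = 51/19 ≈ 2.6842)
b(U) = 51/19
P(68, -20) + b(x(6)) = -9 + 51/19 = -120/19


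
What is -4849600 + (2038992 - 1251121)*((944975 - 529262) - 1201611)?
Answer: -619191092758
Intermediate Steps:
-4849600 + (2038992 - 1251121)*((944975 - 529262) - 1201611) = -4849600 + 787871*(415713 - 1201611) = -4849600 + 787871*(-785898) = -4849600 - 619186243158 = -619191092758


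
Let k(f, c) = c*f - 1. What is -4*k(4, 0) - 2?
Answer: 2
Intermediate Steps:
k(f, c) = -1 + c*f
-4*k(4, 0) - 2 = -4*(-1 + 0*4) - 2 = -4*(-1 + 0) - 2 = -4*(-1) - 2 = 4 - 2 = 2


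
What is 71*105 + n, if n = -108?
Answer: 7347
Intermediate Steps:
71*105 + n = 71*105 - 108 = 7455 - 108 = 7347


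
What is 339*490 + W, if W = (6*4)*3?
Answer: 166182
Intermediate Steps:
W = 72 (W = 24*3 = 72)
339*490 + W = 339*490 + 72 = 166110 + 72 = 166182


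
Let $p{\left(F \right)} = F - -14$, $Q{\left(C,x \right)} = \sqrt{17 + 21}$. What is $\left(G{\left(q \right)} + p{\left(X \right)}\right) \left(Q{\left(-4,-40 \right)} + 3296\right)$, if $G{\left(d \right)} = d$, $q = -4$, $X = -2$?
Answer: $26368 + 8 \sqrt{38} \approx 26417.0$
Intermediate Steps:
$Q{\left(C,x \right)} = \sqrt{38}$
$p{\left(F \right)} = 14 + F$ ($p{\left(F \right)} = F + 14 = 14 + F$)
$\left(G{\left(q \right)} + p{\left(X \right)}\right) \left(Q{\left(-4,-40 \right)} + 3296\right) = \left(-4 + \left(14 - 2\right)\right) \left(\sqrt{38} + 3296\right) = \left(-4 + 12\right) \left(3296 + \sqrt{38}\right) = 8 \left(3296 + \sqrt{38}\right) = 26368 + 8 \sqrt{38}$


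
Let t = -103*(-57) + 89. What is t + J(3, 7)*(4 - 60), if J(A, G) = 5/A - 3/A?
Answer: 17768/3 ≈ 5922.7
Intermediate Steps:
t = 5960 (t = 5871 + 89 = 5960)
J(A, G) = 2/A
t + J(3, 7)*(4 - 60) = 5960 + (2/3)*(4 - 60) = 5960 + (2*(⅓))*(-56) = 5960 + (⅔)*(-56) = 5960 - 112/3 = 17768/3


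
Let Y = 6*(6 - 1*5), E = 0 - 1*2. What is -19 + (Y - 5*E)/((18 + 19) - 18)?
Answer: -345/19 ≈ -18.158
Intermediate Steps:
E = -2 (E = 0 - 2 = -2)
Y = 6 (Y = 6*(6 - 5) = 6*1 = 6)
-19 + (Y - 5*E)/((18 + 19) - 18) = -19 + (6 - 5*(-2))/((18 + 19) - 18) = -19 + (6 + 10)/(37 - 18) = -19 + 16/19 = -345/19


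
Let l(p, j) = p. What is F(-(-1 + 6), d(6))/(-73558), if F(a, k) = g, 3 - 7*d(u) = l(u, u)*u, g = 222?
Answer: -111/36779 ≈ -0.0030180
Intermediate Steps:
d(u) = 3/7 - u²/7 (d(u) = 3/7 - u*u/7 = 3/7 - u²/7)
F(a, k) = 222
F(-(-1 + 6), d(6))/(-73558) = 222/(-73558) = 222*(-1/73558) = -111/36779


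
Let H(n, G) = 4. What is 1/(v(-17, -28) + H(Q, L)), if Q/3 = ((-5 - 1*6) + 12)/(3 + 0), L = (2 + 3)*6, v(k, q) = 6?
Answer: 1/10 ≈ 0.10000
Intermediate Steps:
L = 30 (L = 5*6 = 30)
Q = 1 (Q = 3*(((-5 - 1*6) + 12)/(3 + 0)) = 3*(((-5 - 6) + 12)/3) = 3*((-11 + 12)*(1/3)) = 3*(1*(1/3)) = 3*(1/3) = 1)
1/(v(-17, -28) + H(Q, L)) = 1/(6 + 4) = 1/10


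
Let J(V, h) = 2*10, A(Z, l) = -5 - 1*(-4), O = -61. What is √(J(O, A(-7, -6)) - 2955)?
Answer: I*√2935 ≈ 54.176*I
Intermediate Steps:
A(Z, l) = -1 (A(Z, l) = -5 + 4 = -1)
J(V, h) = 20
√(J(O, A(-7, -6)) - 2955) = √(20 - 2955) = √(-2935) = I*√2935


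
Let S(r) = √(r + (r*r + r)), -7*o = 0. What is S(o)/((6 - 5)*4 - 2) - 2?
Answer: -2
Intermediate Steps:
o = 0 (o = -⅐*0 = 0)
S(r) = √(r² + 2*r) (S(r) = √(r + (r² + r)) = √(r + (r + r²)) = √(r² + 2*r))
S(o)/((6 - 5)*4 - 2) - 2 = √(0*(2 + 0))/((6 - 5)*4 - 2) - 2 = √(0*2)/(1*4 - 2) - 2 = √0/(4 - 2) - 2 = 0/2 - 2 = (½)*0 - 2 = 0 - 2 = -2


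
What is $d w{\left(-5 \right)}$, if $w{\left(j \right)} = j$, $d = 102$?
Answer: $-510$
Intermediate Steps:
$d w{\left(-5 \right)} = 102 \left(-5\right) = -510$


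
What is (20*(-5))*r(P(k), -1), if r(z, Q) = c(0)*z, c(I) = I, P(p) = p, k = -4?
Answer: 0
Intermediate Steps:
r(z, Q) = 0 (r(z, Q) = 0*z = 0)
(20*(-5))*r(P(k), -1) = (20*(-5))*0 = -100*0 = 0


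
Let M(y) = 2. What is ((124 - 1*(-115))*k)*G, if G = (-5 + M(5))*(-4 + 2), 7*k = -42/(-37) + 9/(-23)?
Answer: 907722/5957 ≈ 152.38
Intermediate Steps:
k = 633/5957 (k = (-42/(-37) + 9/(-23))/7 = (-42*(-1/37) + 9*(-1/23))/7 = (42/37 - 9/23)/7 = (⅐)*(633/851) = 633/5957 ≈ 0.10626)
G = 6 (G = (-5 + 2)*(-4 + 2) = -3*(-2) = 6)
((124 - 1*(-115))*k)*G = ((124 - 1*(-115))*(633/5957))*6 = ((124 + 115)*(633/5957))*6 = (239*(633/5957))*6 = (151287/5957)*6 = 907722/5957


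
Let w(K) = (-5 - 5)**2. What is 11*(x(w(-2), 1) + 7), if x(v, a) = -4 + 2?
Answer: 55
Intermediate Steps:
w(K) = 100 (w(K) = (-10)**2 = 100)
x(v, a) = -2
11*(x(w(-2), 1) + 7) = 11*(-2 + 7) = 11*5 = 55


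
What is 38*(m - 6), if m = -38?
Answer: -1672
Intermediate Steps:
38*(m - 6) = 38*(-38 - 6) = 38*(-44) = -1672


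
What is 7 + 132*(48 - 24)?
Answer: 3175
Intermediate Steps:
7 + 132*(48 - 24) = 7 + 132*24 = 7 + 3168 = 3175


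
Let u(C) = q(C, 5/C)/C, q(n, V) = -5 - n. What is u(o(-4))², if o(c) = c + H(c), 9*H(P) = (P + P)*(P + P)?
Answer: 5329/784 ≈ 6.7972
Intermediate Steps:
H(P) = 4*P²/9 (H(P) = ((P + P)*(P + P))/9 = ((2*P)*(2*P))/9 = (4*P²)/9 = 4*P²/9)
o(c) = c + 4*c²/9
u(C) = (-5 - C)/C
u(o(-4))² = ((-5 - (-4)*(9 + 4*(-4))/9)/(((⅑)*(-4)*(9 + 4*(-4)))))² = ((-5 - (-4)*(9 - 16)/9)/(((⅑)*(-4)*(9 - 16))))² = ((-5 - (-4)*(-7)/9)/(((⅑)*(-4)*(-7))))² = ((-5 - 1*28/9)/(28/9))² = (9*(-5 - 28/9)/28)² = ((9/28)*(-73/9))² = (-73/28)² = 5329/784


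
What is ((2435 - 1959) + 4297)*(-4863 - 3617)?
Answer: -40475040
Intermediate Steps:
((2435 - 1959) + 4297)*(-4863 - 3617) = (476 + 4297)*(-8480) = 4773*(-8480) = -40475040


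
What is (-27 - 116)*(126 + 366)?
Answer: -70356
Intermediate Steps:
(-27 - 116)*(126 + 366) = -143*492 = -70356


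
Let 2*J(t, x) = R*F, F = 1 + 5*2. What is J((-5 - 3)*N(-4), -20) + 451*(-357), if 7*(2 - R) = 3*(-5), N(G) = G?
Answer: -2253779/14 ≈ -1.6098e+5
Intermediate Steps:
R = 29/7 (R = 2 - 3*(-5)/7 = 2 - 1/7*(-15) = 2 + 15/7 = 29/7 ≈ 4.1429)
F = 11 (F = 1 + 10 = 11)
J(t, x) = 319/14 (J(t, x) = ((29/7)*11)/2 = (1/2)*(319/7) = 319/14)
J((-5 - 3)*N(-4), -20) + 451*(-357) = 319/14 + 451*(-357) = 319/14 - 161007 = -2253779/14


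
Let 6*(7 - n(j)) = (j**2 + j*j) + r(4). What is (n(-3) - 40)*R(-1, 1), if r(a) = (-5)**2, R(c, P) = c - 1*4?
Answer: 1205/6 ≈ 200.83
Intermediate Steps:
R(c, P) = -4 + c (R(c, P) = c - 4 = -4 + c)
r(a) = 25
n(j) = 17/6 - j**2/3 (n(j) = 7 - ((j**2 + j*j) + 25)/6 = 7 - ((j**2 + j**2) + 25)/6 = 7 - (2*j**2 + 25)/6 = 7 - (25 + 2*j**2)/6 = 7 + (-25/6 - j**2/3) = 17/6 - j**2/3)
(n(-3) - 40)*R(-1, 1) = ((17/6 - 1/3*(-3)**2) - 40)*(-4 - 1) = ((17/6 - 1/3*9) - 40)*(-5) = ((17/6 - 3) - 40)*(-5) = (-1/6 - 40)*(-5) = -241/6*(-5) = 1205/6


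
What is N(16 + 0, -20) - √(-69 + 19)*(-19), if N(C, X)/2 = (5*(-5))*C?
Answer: -800 + 95*I*√2 ≈ -800.0 + 134.35*I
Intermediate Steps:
N(C, X) = -50*C (N(C, X) = 2*((5*(-5))*C) = 2*(-25*C) = -50*C)
N(16 + 0, -20) - √(-69 + 19)*(-19) = -50*(16 + 0) - √(-69 + 19)*(-19) = -50*16 - √(-50)*(-19) = -800 - 5*I*√2*(-19) = -800 - (-95)*I*√2 = -800 + 95*I*√2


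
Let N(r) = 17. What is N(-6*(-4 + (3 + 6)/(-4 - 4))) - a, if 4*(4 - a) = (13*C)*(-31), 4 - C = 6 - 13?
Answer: -4381/4 ≈ -1095.3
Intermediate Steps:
C = 11 (C = 4 - (6 - 13) = 4 - 1*(-7) = 4 + 7 = 11)
a = 4449/4 (a = 4 - 13*11*(-31)/4 = 4 - 143*(-31)/4 = 4 - ¼*(-4433) = 4 + 4433/4 = 4449/4 ≈ 1112.3)
N(-6*(-4 + (3 + 6)/(-4 - 4))) - a = 17 - 1*4449/4 = 17 - 4449/4 = -4381/4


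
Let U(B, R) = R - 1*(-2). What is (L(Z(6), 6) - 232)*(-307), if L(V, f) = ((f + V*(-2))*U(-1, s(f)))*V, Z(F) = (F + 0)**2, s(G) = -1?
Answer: 800656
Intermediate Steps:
U(B, R) = 2 + R (U(B, R) = R + 2 = 2 + R)
Z(F) = F**2
L(V, f) = V*(f - 2*V) (L(V, f) = ((f + V*(-2))*(2 - 1))*V = ((f - 2*V)*1)*V = (f - 2*V)*V = V*(f - 2*V))
(L(Z(6), 6) - 232)*(-307) = (6**2*(6 - 2*6**2) - 232)*(-307) = (36*(6 - 2*36) - 232)*(-307) = (36*(6 - 72) - 232)*(-307) = (36*(-66) - 232)*(-307) = (-2376 - 232)*(-307) = -2608*(-307) = 800656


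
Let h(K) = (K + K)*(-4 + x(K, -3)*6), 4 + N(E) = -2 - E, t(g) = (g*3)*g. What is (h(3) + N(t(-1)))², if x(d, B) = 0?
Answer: 1089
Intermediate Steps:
t(g) = 3*g² (t(g) = (3*g)*g = 3*g²)
N(E) = -6 - E (N(E) = -4 + (-2 - E) = -6 - E)
h(K) = -8*K (h(K) = (K + K)*(-4 + 0*6) = (2*K)*(-4 + 0) = (2*K)*(-4) = -8*K)
(h(3) + N(t(-1)))² = (-8*3 + (-6 - 3*(-1)²))² = (-24 + (-6 - 3))² = (-24 - 9)² = (-33)² = 1089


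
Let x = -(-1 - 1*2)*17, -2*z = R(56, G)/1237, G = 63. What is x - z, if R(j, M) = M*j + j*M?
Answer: 66615/1237 ≈ 53.852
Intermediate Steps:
R(j, M) = 2*M*j (R(j, M) = M*j + M*j = 2*M*j)
z = -3528/1237 (z = -2*63*56/(2*1237) = -3528/1237 ≈ -2.8521)
x = 51 (x = -(-1 - 2)*17 = -1*(-3)*17 = 3*17 = 51)
x - z = 51 - 1*(-3528/1237) = 51 + 3528/1237 = 66615/1237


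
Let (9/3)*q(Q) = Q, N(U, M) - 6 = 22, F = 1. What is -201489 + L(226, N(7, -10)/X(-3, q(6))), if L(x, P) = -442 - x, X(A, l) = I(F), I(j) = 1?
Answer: -202157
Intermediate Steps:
N(U, M) = 28 (N(U, M) = 6 + 22 = 28)
q(Q) = Q/3
X(A, l) = 1
-201489 + L(226, N(7, -10)/X(-3, q(6))) = -201489 + (-442 - 1*226) = -201489 + (-442 - 226) = -201489 - 668 = -202157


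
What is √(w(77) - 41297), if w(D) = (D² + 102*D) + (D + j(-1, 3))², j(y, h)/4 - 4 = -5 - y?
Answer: I*√21585 ≈ 146.92*I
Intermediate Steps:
j(y, h) = -4 - 4*y (j(y, h) = 16 + 4*(-5 - y) = 16 + (-20 - 4*y) = -4 - 4*y)
w(D) = 2*D² + 102*D (w(D) = (D² + 102*D) + (D + (-4 - 4*(-1)))² = (D² + 102*D) + (D + (-4 + 4))² = (D² + 102*D) + (D + 0)² = (D² + 102*D) + D² = 2*D² + 102*D)
√(w(77) - 41297) = √(2*77*(51 + 77) - 41297) = √(2*77*128 - 41297) = √(19712 - 41297) = √(-21585) = I*√21585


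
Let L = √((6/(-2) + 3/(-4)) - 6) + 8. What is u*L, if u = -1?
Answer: -8 - I*√39/2 ≈ -8.0 - 3.1225*I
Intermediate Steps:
L = 8 + I*√39/2 (L = √((6*(-½) + 3*(-¼)) - 6) + 8 = √((-3 - ¾) - 6) + 8 = √(-15/4 - 6) + 8 = √(-39/4) + 8 = I*√39/2 + 8 = 8 + I*√39/2 ≈ 8.0 + 3.1225*I)
u*L = -(8 + I*√39/2) = -8 - I*√39/2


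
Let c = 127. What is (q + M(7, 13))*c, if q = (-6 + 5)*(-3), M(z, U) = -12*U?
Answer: -19431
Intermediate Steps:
q = 3 (q = -1*(-3) = 3)
(q + M(7, 13))*c = (3 - 12*13)*127 = (3 - 156)*127 = -153*127 = -19431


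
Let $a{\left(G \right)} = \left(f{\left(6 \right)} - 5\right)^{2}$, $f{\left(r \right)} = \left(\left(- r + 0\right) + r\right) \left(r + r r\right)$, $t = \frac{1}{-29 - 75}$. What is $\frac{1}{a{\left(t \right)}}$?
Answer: $\frac{1}{25} \approx 0.04$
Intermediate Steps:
$t = - \frac{1}{104}$ ($t = \frac{1}{-104} = - \frac{1}{104} \approx -0.0096154$)
$f{\left(r \right)} = 0$ ($f{\left(r \right)} = \left(- r + r\right) \left(r + r^{2}\right) = 0 \left(r + r^{2}\right) = 0$)
$a{\left(G \right)} = 25$ ($a{\left(G \right)} = \left(0 - 5\right)^{2} = \left(-5\right)^{2} = 25$)
$\frac{1}{a{\left(t \right)}} = \frac{1}{25}$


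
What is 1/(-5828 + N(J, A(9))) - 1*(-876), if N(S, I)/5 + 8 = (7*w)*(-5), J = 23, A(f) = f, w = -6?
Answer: 4220567/4818 ≈ 876.00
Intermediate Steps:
N(S, I) = 1010 (N(S, I) = -40 + 5*((7*(-6))*(-5)) = -40 + 5*(-42*(-5)) = -40 + 5*210 = -40 + 1050 = 1010)
1/(-5828 + N(J, A(9))) - 1*(-876) = 1/(-5828 + 1010) - 1*(-876) = 1/(-4818) + 876 = -1/4818 + 876 = 4220567/4818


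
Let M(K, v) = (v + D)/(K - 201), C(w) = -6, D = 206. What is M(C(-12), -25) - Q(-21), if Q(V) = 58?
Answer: -12187/207 ≈ -58.874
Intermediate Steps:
M(K, v) = (206 + v)/(-201 + K) (M(K, v) = (v + 206)/(K - 201) = (206 + v)/(-201 + K))
M(C(-12), -25) - Q(-21) = (206 - 25)/(-201 - 6) - 1*58 = 181/(-207) - 58 = -1/207*181 - 58 = -181/207 - 58 = -12187/207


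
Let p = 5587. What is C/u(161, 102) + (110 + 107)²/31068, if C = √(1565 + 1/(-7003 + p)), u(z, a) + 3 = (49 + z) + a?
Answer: 47089/31068 + √784477806/218772 ≈ 1.6437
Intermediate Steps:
u(z, a) = 46 + a + z (u(z, a) = -3 + ((49 + z) + a) = -3 + (49 + a + z) = 46 + a + z)
C = √784477806/708 (C = √(1565 + 1/(-7003 + 5587)) = √(1565 + 1/(-1416)) = √(1565 - 1/1416) = √(2216039/1416) = √784477806/708 ≈ 39.560)
C/u(161, 102) + (110 + 107)²/31068 = (√784477806/708)/(46 + 102 + 161) + (110 + 107)²/31068 = (√784477806/708)/309 + 217²*(1/31068) = (√784477806/708)*(1/309) + 47089*(1/31068) = √784477806/218772 + 47089/31068 = 47089/31068 + √784477806/218772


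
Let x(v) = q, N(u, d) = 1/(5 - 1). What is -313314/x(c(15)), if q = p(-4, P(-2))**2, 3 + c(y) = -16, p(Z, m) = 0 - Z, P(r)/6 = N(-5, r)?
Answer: -156657/8 ≈ -19582.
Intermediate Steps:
N(u, d) = 1/4
P(r) = 3/2 (P(r) = 6*(1/4) = 3/2)
p(Z, m) = -Z
c(y) = -19 (c(y) = -3 - 16 = -19)
q = 16 (q = (-1*(-4))**2 = 4**2 = 16)
x(v) = 16
-313314/x(c(15)) = -313314/16 = -313314*1/16 = -156657/8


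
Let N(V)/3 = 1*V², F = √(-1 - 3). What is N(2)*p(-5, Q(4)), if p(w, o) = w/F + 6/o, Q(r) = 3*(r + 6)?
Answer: 12/5 + 30*I ≈ 2.4 + 30.0*I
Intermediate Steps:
F = 2*I (F = √(-4) = 2*I ≈ 2.0*I)
Q(r) = 18 + 3*r (Q(r) = 3*(6 + r) = 18 + 3*r)
p(w, o) = 6/o - I*w/2 (p(w, o) = w/((2*I)) + 6/o = w*(-I/2) + 6/o = -I*w/2 + 6/o = 6/o - I*w/2)
N(V) = 3*V² (N(V) = 3*(1*V²) = 3*V²)
N(2)*p(-5, Q(4)) = (3*2²)*(6/(18 + 3*4) - ½*I*(-5)) = (3*4)*(6/(18 + 12) + 5*I/2) = 12*(6/30 + 5*I/2) = 12*(6*(1/30) + 5*I/2) = 12*(⅕ + 5*I/2) = 12/5 + 30*I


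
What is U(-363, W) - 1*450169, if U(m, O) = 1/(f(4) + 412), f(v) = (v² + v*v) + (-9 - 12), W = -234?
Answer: -190421486/423 ≈ -4.5017e+5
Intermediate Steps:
f(v) = -21 + 2*v² (f(v) = (v² + v²) - 21 = 2*v² - 21 = -21 + 2*v²)
U(m, O) = 1/423 (U(m, O) = 1/((-21 + 2*4²) + 412) = 1/((-21 + 2*16) + 412) = 1/((-21 + 32) + 412) = 1/(11 + 412) = 1/423)
U(-363, W) - 1*450169 = 1/423 - 1*450169 = 1/423 - 450169 = -190421486/423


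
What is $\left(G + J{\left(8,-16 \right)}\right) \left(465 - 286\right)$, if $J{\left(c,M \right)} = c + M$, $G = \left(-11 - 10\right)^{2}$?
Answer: $77507$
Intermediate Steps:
$G = 441$ ($G = \left(-21\right)^{2} = 441$)
$J{\left(c,M \right)} = M + c$
$\left(G + J{\left(8,-16 \right)}\right) \left(465 - 286\right) = \left(441 + \left(-16 + 8\right)\right) \left(465 - 286\right) = \left(441 - 8\right) 179 = 433 \cdot 179 = 77507$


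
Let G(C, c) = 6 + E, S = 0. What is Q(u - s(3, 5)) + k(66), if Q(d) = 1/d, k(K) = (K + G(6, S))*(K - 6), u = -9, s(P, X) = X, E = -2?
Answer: 58799/14 ≈ 4199.9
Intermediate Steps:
G(C, c) = 4 (G(C, c) = 6 - 2 = 4)
k(K) = (-6 + K)*(4 + K) (k(K) = (K + 4)*(K - 6) = (4 + K)*(-6 + K) = (-6 + K)*(4 + K))
Q(u - s(3, 5)) + k(66) = 1/(-9 - 1*5) + (-24 + 66² - 2*66) = 1/(-9 - 5) + (-24 + 4356 - 132) = 1/(-14) + 4200 = -1/14 + 4200 = 58799/14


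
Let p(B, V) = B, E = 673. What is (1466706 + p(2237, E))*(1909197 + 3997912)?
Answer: 8677206415787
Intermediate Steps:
(1466706 + p(2237, E))*(1909197 + 3997912) = (1466706 + 2237)*(1909197 + 3997912) = 1468943*5907109 = 8677206415787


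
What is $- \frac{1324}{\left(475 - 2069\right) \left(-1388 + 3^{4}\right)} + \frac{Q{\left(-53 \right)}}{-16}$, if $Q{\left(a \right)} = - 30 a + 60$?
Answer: $- \frac{859390471}{8333432} \approx -103.13$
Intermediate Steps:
$Q{\left(a \right)} = 60 - 30 a$
$- \frac{1324}{\left(475 - 2069\right) \left(-1388 + 3^{4}\right)} + \frac{Q{\left(-53 \right)}}{-16} = - \frac{1324}{\left(475 - 2069\right) \left(-1388 + 3^{4}\right)} + \frac{60 - -1590}{-16} = - \frac{1324}{\left(-1594\right) \left(-1388 + 81\right)} + \left(60 + 1590\right) \left(- \frac{1}{16}\right) = - \frac{1324}{\left(-1594\right) \left(-1307\right)} + 1650 \left(- \frac{1}{16}\right) = - \frac{1324}{2083358} - \frac{825}{8} = \left(-1324\right) \frac{1}{2083358} - \frac{825}{8} = - \frac{662}{1041679} - \frac{825}{8} = - \frac{859390471}{8333432}$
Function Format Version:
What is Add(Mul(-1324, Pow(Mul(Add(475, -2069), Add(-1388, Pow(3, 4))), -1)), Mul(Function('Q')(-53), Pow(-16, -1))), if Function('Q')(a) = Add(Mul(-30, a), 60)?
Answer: Rational(-859390471, 8333432) ≈ -103.13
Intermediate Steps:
Function('Q')(a) = Add(60, Mul(-30, a))
Add(Mul(-1324, Pow(Mul(Add(475, -2069), Add(-1388, Pow(3, 4))), -1)), Mul(Function('Q')(-53), Pow(-16, -1))) = Add(Mul(-1324, Pow(Mul(Add(475, -2069), Add(-1388, Pow(3, 4))), -1)), Mul(Add(60, Mul(-30, -53)), Pow(-16, -1))) = Add(Mul(-1324, Pow(Mul(-1594, Add(-1388, 81)), -1)), Mul(Add(60, 1590), Rational(-1, 16))) = Add(Mul(-1324, Pow(Mul(-1594, -1307), -1)), Mul(1650, Rational(-1, 16))) = Add(Mul(-1324, Pow(2083358, -1)), Rational(-825, 8)) = Add(Mul(-1324, Rational(1, 2083358)), Rational(-825, 8)) = Add(Rational(-662, 1041679), Rational(-825, 8)) = Rational(-859390471, 8333432)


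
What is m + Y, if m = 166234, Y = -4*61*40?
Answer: 156474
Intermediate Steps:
Y = -9760 (Y = -244*40 = -9760)
m + Y = 166234 - 9760 = 156474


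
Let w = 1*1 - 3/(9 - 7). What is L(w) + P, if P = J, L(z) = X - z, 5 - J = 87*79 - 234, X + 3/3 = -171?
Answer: -13611/2 ≈ -6805.5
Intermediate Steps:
X = -172 (X = -1 - 171 = -172)
w = -1/2 (w = 1 - 3/2 = -1/2 ≈ -0.50000)
J = -6634 (J = 5 - (87*79 - 234) = 5 - (6873 - 234) = 5 - 1*6639 = 5 - 6639 = -6634)
L(z) = -172 - z
P = -6634
L(w) + P = (-172 - 1*(-1/2)) - 6634 = (-172 + 1/2) - 6634 = -343/2 - 6634 = -13611/2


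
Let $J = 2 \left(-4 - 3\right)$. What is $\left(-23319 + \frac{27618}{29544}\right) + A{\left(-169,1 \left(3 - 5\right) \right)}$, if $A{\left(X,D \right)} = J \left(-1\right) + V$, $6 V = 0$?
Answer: $- \frac{114749217}{4924} \approx -23304.0$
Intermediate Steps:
$J = -14$ ($J = 2 \left(-7\right) = -14$)
$V = 0$ ($V = \frac{1}{6} \cdot 0 = 0$)
$A{\left(X,D \right)} = 14$ ($A{\left(X,D \right)} = \left(-14\right) \left(-1\right) + 0 = 14 + 0 = 14$)
$\left(-23319 + \frac{27618}{29544}\right) + A{\left(-169,1 \left(3 - 5\right) \right)} = \left(-23319 + \frac{27618}{29544}\right) + 14 = \left(-23319 + 27618 \cdot \frac{1}{29544}\right) + 14 = \left(-23319 + \frac{4603}{4924}\right) + 14 = - \frac{114818153}{4924} + 14 = - \frac{114749217}{4924}$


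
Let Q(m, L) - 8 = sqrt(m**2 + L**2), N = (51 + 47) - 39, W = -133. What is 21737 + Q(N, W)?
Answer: 21745 + sqrt(21170) ≈ 21891.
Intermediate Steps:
N = 59 (N = 98 - 39 = 59)
Q(m, L) = 8 + sqrt(L**2 + m**2) (Q(m, L) = 8 + sqrt(m**2 + L**2) = 8 + sqrt(L**2 + m**2))
21737 + Q(N, W) = 21737 + (8 + sqrt((-133)**2 + 59**2)) = 21737 + (8 + sqrt(17689 + 3481)) = 21737 + (8 + sqrt(21170)) = 21745 + sqrt(21170)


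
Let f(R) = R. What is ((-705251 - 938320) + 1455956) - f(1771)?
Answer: -189386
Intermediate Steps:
((-705251 - 938320) + 1455956) - f(1771) = ((-705251 - 938320) + 1455956) - 1*1771 = (-1643571 + 1455956) - 1771 = -187615 - 1771 = -189386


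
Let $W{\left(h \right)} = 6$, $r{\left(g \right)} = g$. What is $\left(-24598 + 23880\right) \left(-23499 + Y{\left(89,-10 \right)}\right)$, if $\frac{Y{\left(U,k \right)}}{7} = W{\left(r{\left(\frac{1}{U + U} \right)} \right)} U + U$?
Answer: $13741084$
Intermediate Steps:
$Y{\left(U,k \right)} = 49 U$ ($Y{\left(U,k \right)} = 7 \left(6 U + U\right) = 7 \cdot 7 U = 49 U$)
$\left(-24598 + 23880\right) \left(-23499 + Y{\left(89,-10 \right)}\right) = \left(-24598 + 23880\right) \left(-23499 + 49 \cdot 89\right) = - 718 \left(-23499 + 4361\right) = \left(-718\right) \left(-19138\right) = 13741084$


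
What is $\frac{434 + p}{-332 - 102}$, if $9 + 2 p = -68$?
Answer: $- \frac{113}{124} \approx -0.91129$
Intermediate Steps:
$p = - \frac{77}{2}$ ($p = - \frac{9}{2} + \frac{1}{2} \left(-68\right) = - \frac{9}{2} - 34 = - \frac{77}{2} \approx -38.5$)
$\frac{434 + p}{-332 - 102} = \frac{434 - \frac{77}{2}}{-332 - 102} = \frac{791}{2 \left(-434\right)} = \frac{791}{2} \left(- \frac{1}{434}\right) = - \frac{113}{124}$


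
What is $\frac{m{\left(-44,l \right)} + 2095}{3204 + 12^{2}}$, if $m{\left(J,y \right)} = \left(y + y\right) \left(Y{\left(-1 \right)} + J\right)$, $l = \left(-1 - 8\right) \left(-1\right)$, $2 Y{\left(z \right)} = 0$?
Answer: $\frac{1303}{3348} \approx 0.38919$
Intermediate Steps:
$Y{\left(z \right)} = 0$ ($Y{\left(z \right)} = \frac{1}{2} \cdot 0 = 0$)
$l = 9$ ($l = \left(-9\right) \left(-1\right) = 9$)
$m{\left(J,y \right)} = 2 J y$ ($m{\left(J,y \right)} = \left(y + y\right) \left(0 + J\right) = 2 y J = 2 J y$)
$\frac{m{\left(-44,l \right)} + 2095}{3204 + 12^{2}} = \frac{2 \left(-44\right) 9 + 2095}{3204 + 12^{2}} = \frac{-792 + 2095}{3204 + 144} = \frac{1303}{3348}$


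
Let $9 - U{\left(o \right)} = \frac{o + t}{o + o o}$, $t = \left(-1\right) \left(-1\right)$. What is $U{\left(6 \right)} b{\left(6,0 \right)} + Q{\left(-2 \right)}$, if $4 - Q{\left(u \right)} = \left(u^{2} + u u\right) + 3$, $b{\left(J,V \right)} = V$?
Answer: $-7$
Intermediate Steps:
$t = 1$
$U{\left(o \right)} = 9 - \frac{1 + o}{o + o^{2}}$ ($U{\left(o \right)} = 9 - \frac{o + 1}{o + o o} = 9 - \frac{1 + o}{o + o^{2}}$)
$Q{\left(u \right)} = 1 - 2 u^{2}$ ($Q{\left(u \right)} = 4 - \left(\left(u^{2} + u u\right) + 3\right) = 4 - \left(\left(u^{2} + u^{2}\right) + 3\right) = 4 - \left(2 u^{2} + 3\right) = 4 - \left(3 + 2 u^{2}\right) = 1 - 2 u^{2}$)
$U{\left(6 \right)} b{\left(6,0 \right)} + Q{\left(-2 \right)} = \left(9 - \frac{1}{6}\right) 0 + \left(1 - 2 \left(-2\right)^{2}\right) = \left(9 - \frac{1}{6}\right) 0 + \left(1 - 8\right) = \frac{53}{6} \cdot 0 - 7 = 0 - 7 = -7$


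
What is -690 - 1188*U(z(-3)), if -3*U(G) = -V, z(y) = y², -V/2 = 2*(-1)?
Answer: -2274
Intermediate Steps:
V = 4 (V = -4*(-1) = -2*(-2) = 4)
U(G) = 4/3 (U(G) = -(-1)*4/3 = -⅓*(-4) = 4/3)
-690 - 1188*U(z(-3)) = -690 - 1188*4/3 = -690 - 1584 = -2274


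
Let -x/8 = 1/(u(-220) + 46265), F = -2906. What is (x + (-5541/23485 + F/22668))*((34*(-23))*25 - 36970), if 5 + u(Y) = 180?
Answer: 23567505298412/1144569657 ≈ 20591.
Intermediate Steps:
u(Y) = 175 (u(Y) = -5 + 180 = 175)
x = -1/5805 (x = -8/(175 + 46265) = -8/46440 = -8*1/46440 = -1/5805 ≈ -0.00017227)
(x + (-5541/23485 + F/22668))*((34*(-23))*25 - 36970) = (-1/5805 + (-5541/23485 - 2906/22668))*((34*(-23))*25 - 36970) = (-1/5805 + (-5541*1/23485 - 2906*1/22668))*(-782*25 - 36970) = (-1/5805 + (-5541/23485 - 1453/11334))*(-19550 - 36970) = (-1/5805 - 96925399/266178990)*(-56520) = -37527874679/103011269130*(-56520) = 23567505298412/1144569657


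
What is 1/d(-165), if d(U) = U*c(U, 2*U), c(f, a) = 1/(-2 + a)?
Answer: 332/165 ≈ 2.0121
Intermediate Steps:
d(U) = U/(-2 + 2*U)
1/d(-165) = 1/((1/2)*(-165)/(-1 - 165)) = 1/((1/2)*(-165)/(-166)) = 1/((1/2)*(-165)*(-1/166)) = 1/(165/332) = 332/165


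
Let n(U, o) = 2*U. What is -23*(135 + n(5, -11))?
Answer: -3335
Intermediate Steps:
-23*(135 + n(5, -11)) = -23*(135 + 2*5) = -23*(135 + 10) = -23*145 = -3335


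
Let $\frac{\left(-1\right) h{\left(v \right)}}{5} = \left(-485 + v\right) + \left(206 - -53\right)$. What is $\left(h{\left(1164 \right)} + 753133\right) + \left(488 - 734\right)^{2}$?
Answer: $808959$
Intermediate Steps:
$h{\left(v \right)} = 1130 - 5 v$ ($h{\left(v \right)} = - 5 \left(\left(-485 + v\right) + \left(206 - -53\right)\right) = - 5 \left(\left(-485 + v\right) + \left(206 + 53\right)\right) = - 5 \left(\left(-485 + v\right) + 259\right) = - 5 \left(-226 + v\right) = 1130 - 5 v$)
$\left(h{\left(1164 \right)} + 753133\right) + \left(488 - 734\right)^{2} = \left(\left(1130 - 5820\right) + 753133\right) + \left(488 - 734\right)^{2} = \left(\left(1130 - 5820\right) + 753133\right) + \left(-246\right)^{2} = \left(-4690 + 753133\right) + 60516 = 748443 + 60516 = 808959$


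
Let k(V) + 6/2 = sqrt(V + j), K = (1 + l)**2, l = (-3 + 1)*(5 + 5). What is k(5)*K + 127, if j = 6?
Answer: -956 + 361*sqrt(11) ≈ 241.30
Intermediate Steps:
l = -20 (l = -2*10 = -20)
K = 361 (K = (1 - 20)**2 = (-19)**2 = 361)
k(V) = -3 + sqrt(6 + V) (k(V) = -3 + sqrt(V + 6) = -3 + sqrt(6 + V))
k(5)*K + 127 = (-3 + sqrt(6 + 5))*361 + 127 = (-3 + sqrt(11))*361 + 127 = (-1083 + 361*sqrt(11)) + 127 = -956 + 361*sqrt(11)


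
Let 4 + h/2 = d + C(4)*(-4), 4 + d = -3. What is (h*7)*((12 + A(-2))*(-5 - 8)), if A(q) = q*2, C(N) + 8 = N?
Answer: -7280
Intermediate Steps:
C(N) = -8 + N
A(q) = 2*q
d = -7 (d = -4 - 3 = -7)
h = 10 (h = -8 + 2*(-7 + (-8 + 4)*(-4)) = -8 + 2*(-7 - 4*(-4)) = -8 + 2*(-7 + 16) = -8 + 2*9 = -8 + 18 = 10)
(h*7)*((12 + A(-2))*(-5 - 8)) = (10*7)*((12 + 2*(-2))*(-5 - 8)) = 70*((12 - 4)*(-13)) = 70*(8*(-13)) = 70*(-104) = -7280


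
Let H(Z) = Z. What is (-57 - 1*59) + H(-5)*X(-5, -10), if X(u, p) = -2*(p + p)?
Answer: -316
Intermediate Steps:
X(u, p) = -4*p
(-57 - 1*59) + H(-5)*X(-5, -10) = (-57 - 1*59) - (-20)*(-10) = (-57 - 59) - 5*40 = -116 - 200 = -316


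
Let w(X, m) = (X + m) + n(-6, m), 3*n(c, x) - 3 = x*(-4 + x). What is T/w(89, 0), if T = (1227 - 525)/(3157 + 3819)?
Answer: 39/34880 ≈ 0.0011181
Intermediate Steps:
n(c, x) = 1 + x*(-4 + x)/3 (n(c, x) = 1 + (x*(-4 + x))/3 = 1 + x*(-4 + x)/3)
T = 351/3488 (T = 702/6976 = 702*(1/6976) = 351/3488 ≈ 0.10063)
w(X, m) = 1 + X - m/3 + m²/3 (w(X, m) = (X + m) + (1 - 4*m/3 + m²/3) = 1 + X - m/3 + m²/3)
T/w(89, 0) = 351/(3488*(1 + 89 - ⅓*0 + (⅓)*0²)) = 351/(3488*(1 + 89 + 0 + (⅓)*0)) = 351/(3488*(1 + 89 + 0 + 0)) = (351/3488)/90 = (351/3488)*(1/90) = 39/34880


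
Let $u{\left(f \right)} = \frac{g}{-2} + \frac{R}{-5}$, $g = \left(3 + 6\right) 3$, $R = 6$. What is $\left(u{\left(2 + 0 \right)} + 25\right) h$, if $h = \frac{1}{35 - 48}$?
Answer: $- \frac{103}{130} \approx -0.79231$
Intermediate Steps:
$g = 27$ ($g = 9 \cdot 3 = 27$)
$u{\left(f \right)} = - \frac{147}{10}$ ($u{\left(f \right)} = \frac{27}{-2} + \frac{6}{-5} = 27 \left(- \frac{1}{2}\right) + 6 \left(- \frac{1}{5}\right) = - \frac{27}{2} - \frac{6}{5} = - \frac{147}{10}$)
$h = - \frac{1}{13}$ ($h = \frac{1}{-13} = - \frac{1}{13} \approx -0.076923$)
$\left(u{\left(2 + 0 \right)} + 25\right) h = \left(- \frac{147}{10} + 25\right) \left(- \frac{1}{13}\right) = \frac{103}{10} \left(- \frac{1}{13}\right) = - \frac{103}{130}$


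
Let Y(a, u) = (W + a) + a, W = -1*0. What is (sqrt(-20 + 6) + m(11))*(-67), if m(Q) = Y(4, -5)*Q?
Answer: -5896 - 67*I*sqrt(14) ≈ -5896.0 - 250.69*I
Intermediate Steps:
W = 0
Y(a, u) = 2*a (Y(a, u) = (0 + a) + a = a + a = 2*a)
m(Q) = 8*Q (m(Q) = (2*4)*Q = 8*Q)
(sqrt(-20 + 6) + m(11))*(-67) = (sqrt(-20 + 6) + 8*11)*(-67) = (sqrt(-14) + 88)*(-67) = (I*sqrt(14) + 88)*(-67) = (88 + I*sqrt(14))*(-67) = -5896 - 67*I*sqrt(14)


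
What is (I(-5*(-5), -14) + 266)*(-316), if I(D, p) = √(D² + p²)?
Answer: -84056 - 316*√821 ≈ -93110.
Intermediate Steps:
(I(-5*(-5), -14) + 266)*(-316) = (√((-5*(-5))² + (-14)²) + 266)*(-316) = (√(25² + 196) + 266)*(-316) = (√(625 + 196) + 266)*(-316) = (√821 + 266)*(-316) = (266 + √821)*(-316) = -84056 - 316*√821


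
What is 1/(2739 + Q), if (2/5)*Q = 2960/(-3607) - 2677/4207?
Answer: 30349298/83016183927 ≈ 0.00036558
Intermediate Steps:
Q = -110543295/30349298 (Q = 5*(2960/(-3607) - 2677/4207)/2 = 5*(2960*(-1/3607) - 2677*1/4207)/2 = 5*(-2960/3607 - 2677/4207)/2 = (5/2)*(-22108659/15174649) = -110543295/30349298 ≈ -3.6424)
1/(2739 + Q) = 1/(2739 - 110543295/30349298) = 1/(83016183927/30349298) = 30349298/83016183927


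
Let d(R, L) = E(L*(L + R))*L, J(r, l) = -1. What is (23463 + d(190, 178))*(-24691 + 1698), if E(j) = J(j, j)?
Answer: -535392005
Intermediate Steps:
E(j) = -1
d(R, L) = -L
(23463 + d(190, 178))*(-24691 + 1698) = (23463 - 1*178)*(-24691 + 1698) = (23463 - 178)*(-22993) = 23285*(-22993) = -535392005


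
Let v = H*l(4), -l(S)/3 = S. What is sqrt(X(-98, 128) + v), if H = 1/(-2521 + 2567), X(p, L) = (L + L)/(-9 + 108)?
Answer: sqrt(1339382)/759 ≈ 1.5248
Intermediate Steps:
l(S) = -3*S
X(p, L) = 2*L/99 (X(p, L) = (2*L)/99 = (2*L)*(1/99) = 2*L/99)
H = 1/46 ≈ 0.021739
v = -6/23 (v = (-3*4)/46 = (1/46)*(-12) = -6/23 ≈ -0.26087)
sqrt(X(-98, 128) + v) = sqrt((2/99)*128 - 6/23) = sqrt(256/99 - 6/23) = sqrt(5294/2277) = sqrt(1339382)/759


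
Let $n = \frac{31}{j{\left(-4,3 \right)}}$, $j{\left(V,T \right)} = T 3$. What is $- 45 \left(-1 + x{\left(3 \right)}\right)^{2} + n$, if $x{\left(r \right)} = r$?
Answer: $- \frac{1589}{9} \approx -176.56$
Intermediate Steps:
$j{\left(V,T \right)} = 3 T$
$n = \frac{31}{9}$ ($n = \frac{31}{3 \cdot 3} = \frac{31}{9} \approx 3.4444$)
$- 45 \left(-1 + x{\left(3 \right)}\right)^{2} + n = - 45 \left(-1 + 3\right)^{2} + \frac{31}{9} = - 45 \cdot 2^{2} + \frac{31}{9} = \left(-45\right) 4 + \frac{31}{9} = -180 + \frac{31}{9} = - \frac{1589}{9}$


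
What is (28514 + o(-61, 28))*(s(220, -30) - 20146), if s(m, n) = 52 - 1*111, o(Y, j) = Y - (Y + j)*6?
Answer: -578893455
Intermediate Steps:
o(Y, j) = -6*j - 5*Y (o(Y, j) = Y - (6*Y + 6*j) = Y + (-6*Y - 6*j) = -6*j - 5*Y)
s(m, n) = -59 (s(m, n) = 52 - 111 = -59)
(28514 + o(-61, 28))*(s(220, -30) - 20146) = (28514 + (-6*28 - 5*(-61)))*(-59 - 20146) = (28514 + (-168 + 305))*(-20205) = (28514 + 137)*(-20205) = 28651*(-20205) = -578893455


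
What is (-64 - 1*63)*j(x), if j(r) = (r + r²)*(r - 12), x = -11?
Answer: 321310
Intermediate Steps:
j(r) = (-12 + r)*(r + r²) (j(r) = (r + r²)*(-12 + r) = (-12 + r)*(r + r²))
(-64 - 1*63)*j(x) = (-64 - 1*63)*(-11*(-12 + (-11)² - 11*(-11))) = (-64 - 63)*(-11*(-12 + 121 + 121)) = -(-1397)*230 = -127*(-2530) = 321310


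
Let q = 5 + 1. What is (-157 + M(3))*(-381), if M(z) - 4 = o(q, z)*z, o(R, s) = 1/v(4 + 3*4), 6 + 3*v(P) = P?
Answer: 579501/10 ≈ 57950.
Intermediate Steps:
v(P) = -2 + P/3
q = 6
o(R, s) = 3/10 (o(R, s) = 1/(-2 + (4 + 3*4)/3) = 1/(-2 + (4 + 12)/3) = 1/(-2 + (⅓)*16) = 1/(-2 + 16/3) = 1/(10/3) = 3/10)
M(z) = 4 + 3*z/10
(-157 + M(3))*(-381) = (-157 + (4 + (3/10)*3))*(-381) = (-157 + (4 + 9/10))*(-381) = (-157 + 49/10)*(-381) = -1521/10*(-381) = 579501/10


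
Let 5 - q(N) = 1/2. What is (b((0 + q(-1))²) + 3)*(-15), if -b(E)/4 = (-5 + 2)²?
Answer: 495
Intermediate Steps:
q(N) = 9/2 (q(N) = 5 - 1/2 = 5 - 1*½ = 5 - ½ = 9/2)
b(E) = -36 (b(E) = -4*(-5 + 2)² = -4*(-3)² = -4*9 = -36)
(b((0 + q(-1))²) + 3)*(-15) = (-36 + 3)*(-15) = -33*(-15) = 495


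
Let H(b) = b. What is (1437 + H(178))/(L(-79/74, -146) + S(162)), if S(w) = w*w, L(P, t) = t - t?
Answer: 1615/26244 ≈ 0.061538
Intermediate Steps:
L(P, t) = 0
S(w) = w²
(1437 + H(178))/(L(-79/74, -146) + S(162)) = (1437 + 178)/(0 + 162²) = 1615/(0 + 26244) = 1615/26244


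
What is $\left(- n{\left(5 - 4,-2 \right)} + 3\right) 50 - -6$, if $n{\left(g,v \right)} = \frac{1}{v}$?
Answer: $181$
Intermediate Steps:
$\left(- n{\left(5 - 4,-2 \right)} + 3\right) 50 - -6 = \left(- \frac{1}{-2} + 3\right) 50 - -6 = \left(\left(-1\right) \left(- \frac{1}{2}\right) + 3\right) 50 + 6 = \left(\frac{1}{2} + 3\right) 50 + 6 = \frac{7}{2} \cdot 50 + 6 = 175 + 6 = 181$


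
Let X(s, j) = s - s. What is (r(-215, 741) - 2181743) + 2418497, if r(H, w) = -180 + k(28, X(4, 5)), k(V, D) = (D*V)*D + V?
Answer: 236602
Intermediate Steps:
X(s, j) = 0
k(V, D) = V + V*D**2 (k(V, D) = V*D**2 + V = V + V*D**2)
r(H, w) = -152 (r(H, w) = -180 + 28*(1 + 0**2) = -180 + 28*(1 + 0) = -180 + 28*1 = -180 + 28 = -152)
(r(-215, 741) - 2181743) + 2418497 = (-152 - 2181743) + 2418497 = -2181895 + 2418497 = 236602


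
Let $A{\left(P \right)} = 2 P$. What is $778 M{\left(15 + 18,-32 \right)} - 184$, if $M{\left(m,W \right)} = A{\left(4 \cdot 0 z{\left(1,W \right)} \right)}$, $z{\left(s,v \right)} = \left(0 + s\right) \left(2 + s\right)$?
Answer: $-184$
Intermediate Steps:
$z{\left(s,v \right)} = s \left(2 + s\right)$
$M{\left(m,W \right)} = 0$ ($M{\left(m,W \right)} = 2 \cdot 4 \cdot 0 \cdot 1 \left(2 + 1\right) = 2 \cdot 0 \cdot 1 \cdot 3 = 2 \cdot 0 \cdot 3 = 2 \cdot 0 = 0$)
$778 M{\left(15 + 18,-32 \right)} - 184 = 778 \cdot 0 - 184 = 0 - 184 = -184$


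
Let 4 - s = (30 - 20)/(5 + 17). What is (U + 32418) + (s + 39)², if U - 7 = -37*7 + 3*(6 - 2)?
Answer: 4112562/121 ≈ 33988.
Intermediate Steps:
s = 39/11 (s = 4 - (30 - 20)/(5 + 17) = 4 - 10/22 = 4 - 1*5/11 = 4 - 5/11 = 39/11 ≈ 3.5455)
U = -240 (U = 7 + (-37*7 + 3*(6 - 2)) = 7 + (-259 + 3*4) = 7 + (-259 + 12) = 7 - 247 = -240)
(U + 32418) + (s + 39)² = (-240 + 32418) + (39/11 + 39)² = 32178 + (468/11)² = 32178 + 219024/121 = 4112562/121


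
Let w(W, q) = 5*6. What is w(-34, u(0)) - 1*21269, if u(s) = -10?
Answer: -21239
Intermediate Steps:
w(W, q) = 30
w(-34, u(0)) - 1*21269 = 30 - 1*21269 = 30 - 21269 = -21239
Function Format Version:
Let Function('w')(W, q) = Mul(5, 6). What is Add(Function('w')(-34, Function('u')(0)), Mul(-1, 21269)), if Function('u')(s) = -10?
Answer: -21239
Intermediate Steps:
Function('w')(W, q) = 30
Add(Function('w')(-34, Function('u')(0)), Mul(-1, 21269)) = Add(30, Mul(-1, 21269)) = Add(30, -21269) = -21239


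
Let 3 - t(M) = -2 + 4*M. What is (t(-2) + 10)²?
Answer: 529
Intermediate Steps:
t(M) = 5 - 4*M (t(M) = 3 - (-2 + 4*M) = 3 + (2 - 4*M) = 5 - 4*M)
(t(-2) + 10)² = ((5 - 4*(-2)) + 10)² = ((5 + 8) + 10)² = (13 + 10)² = 23² = 529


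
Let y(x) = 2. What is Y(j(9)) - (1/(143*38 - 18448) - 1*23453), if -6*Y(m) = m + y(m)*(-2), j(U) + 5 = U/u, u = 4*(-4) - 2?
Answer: 610475897/26028 ≈ 23455.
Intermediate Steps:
u = -18 (u = -16 - 2 = -18)
j(U) = -5 - U/18 (j(U) = -5 + U/(-18) = -5 + U*(-1/18) = -5 - U/18)
Y(m) = 2/3 - m/6 (Y(m) = -(m + 2*(-2))/6 = -(m - 4)/6 = -(-4 + m)/6 = 2/3 - m/6)
Y(j(9)) - (1/(143*38 - 18448) - 1*23453) = (2/3 - (-5 - 1/18*9)/6) - (1/(143*38 - 18448) - 1*23453) = (2/3 - (-5 - 1/2)/6) - (1/(5434 - 18448) - 23453) = (2/3 - 1/6*(-11/2)) - (1/(-13014) - 23453) = (2/3 + 11/12) - (-1/13014 - 23453) = 19/12 - 1*(-305217343/13014) = 19/12 + 305217343/13014 = 610475897/26028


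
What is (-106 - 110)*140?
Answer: -30240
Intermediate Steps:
(-106 - 110)*140 = -216*140 = -30240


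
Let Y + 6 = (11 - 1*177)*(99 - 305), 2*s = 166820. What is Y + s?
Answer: 117600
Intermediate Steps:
s = 83410 (s = (1/2)*166820 = 83410)
Y = 34190 (Y = -6 + (11 - 1*177)*(99 - 305) = -6 + (11 - 177)*(-206) = -6 - 166*(-206) = -6 + 34196 = 34190)
Y + s = 34190 + 83410 = 117600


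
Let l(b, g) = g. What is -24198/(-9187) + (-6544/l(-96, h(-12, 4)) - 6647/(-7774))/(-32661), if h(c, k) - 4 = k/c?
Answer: 2999382403123/1115610464826 ≈ 2.6886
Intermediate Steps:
h(c, k) = 4 + k/c
-24198/(-9187) + (-6544/l(-96, h(-12, 4)) - 6647/(-7774))/(-32661) = -24198/(-9187) + (-6544/(4 + 4/(-12)) - 6647/(-7774))/(-32661) = -24198*(-1/9187) + (-6544/(4 + 4*(-1/12)) - 6647*(-1/7774))*(-1/32661) = 24198/9187 + (-6544/(4 - ⅓) + 289/338)*(-1/32661) = 24198/9187 + (-6544/11/3 + 289/338)*(-1/32661) = 24198/9187 + (-6544*3/11 + 289/338)*(-1/32661) = 24198/9187 + (-19632/11 + 289/338)*(-1/32661) = 24198/9187 - 6632437/3718*(-1/32661) = 24198/9187 + 6632437/121433598 = 2999382403123/1115610464826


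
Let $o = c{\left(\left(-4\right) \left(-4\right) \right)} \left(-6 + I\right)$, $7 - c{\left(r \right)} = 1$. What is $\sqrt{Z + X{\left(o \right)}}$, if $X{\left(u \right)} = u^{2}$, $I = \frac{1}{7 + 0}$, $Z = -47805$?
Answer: $\frac{i \sqrt{2281929}}{7} \approx 215.8 i$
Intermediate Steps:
$I = \frac{1}{7} \approx 0.14286$
$c{\left(r \right)} = 6$ ($c{\left(r \right)} = 7 - 1 = 6$)
$o = - \frac{246}{7}$ ($o = 6 \left(-6 + \frac{1}{7}\right) = 6 \left(- \frac{41}{7}\right) = - \frac{246}{7} \approx -35.143$)
$\sqrt{Z + X{\left(o \right)}} = \sqrt{-47805 + \left(- \frac{246}{7}\right)^{2}} = \sqrt{-47805 + \frac{60516}{49}} = \sqrt{- \frac{2281929}{49}} = \frac{i \sqrt{2281929}}{7}$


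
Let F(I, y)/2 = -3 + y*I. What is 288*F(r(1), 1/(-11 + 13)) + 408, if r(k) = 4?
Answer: -168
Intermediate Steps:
F(I, y) = -6 + 2*I*y (F(I, y) = 2*(-3 + y*I) = 2*(-3 + I*y) = -6 + 2*I*y)
288*F(r(1), 1/(-11 + 13)) + 408 = 288*(-6 + 2*4/(-11 + 13)) + 408 = 288*(-6 + 2*4/2) + 408 = 288*(-6 + 2*4*(½)) + 408 = 288*(-6 + 4) + 408 = 288*(-2) + 408 = -576 + 408 = -168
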